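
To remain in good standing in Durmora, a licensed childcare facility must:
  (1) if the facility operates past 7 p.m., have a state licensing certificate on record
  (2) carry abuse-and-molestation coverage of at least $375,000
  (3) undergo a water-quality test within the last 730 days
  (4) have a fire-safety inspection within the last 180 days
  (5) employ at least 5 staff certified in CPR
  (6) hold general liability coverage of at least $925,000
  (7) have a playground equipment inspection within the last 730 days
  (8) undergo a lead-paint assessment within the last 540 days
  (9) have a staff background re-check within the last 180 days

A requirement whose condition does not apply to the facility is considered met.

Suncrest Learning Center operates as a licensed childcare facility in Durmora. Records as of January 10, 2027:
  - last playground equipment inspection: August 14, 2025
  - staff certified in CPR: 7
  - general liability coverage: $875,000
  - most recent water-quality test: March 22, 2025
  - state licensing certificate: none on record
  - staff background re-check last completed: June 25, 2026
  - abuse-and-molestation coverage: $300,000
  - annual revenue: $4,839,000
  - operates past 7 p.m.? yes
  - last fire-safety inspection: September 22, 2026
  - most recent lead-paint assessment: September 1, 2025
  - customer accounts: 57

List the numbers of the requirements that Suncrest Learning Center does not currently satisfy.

1. condition 'operates past 7 p.m.' holds; state licensing certificate absent → not met
2. abuse-and-molestation coverage $300,000 < $375,000 → not met
3. water-quality test 659 days ago vs limit 730 → met
4. fire-safety inspection 110 days ago vs limit 180 → met
5. staff certified in CPR 7 ≥ 5 → met
6. general liability coverage $875,000 < $925,000 → not met
7. playground equipment inspection 514 days ago vs limit 730 → met
8. lead-paint assessment 496 days ago vs limit 540 → met
9. staff background re-check 199 days ago vs limit 180 → not met
Not met: 1, 2, 6, 9

1, 2, 6, 9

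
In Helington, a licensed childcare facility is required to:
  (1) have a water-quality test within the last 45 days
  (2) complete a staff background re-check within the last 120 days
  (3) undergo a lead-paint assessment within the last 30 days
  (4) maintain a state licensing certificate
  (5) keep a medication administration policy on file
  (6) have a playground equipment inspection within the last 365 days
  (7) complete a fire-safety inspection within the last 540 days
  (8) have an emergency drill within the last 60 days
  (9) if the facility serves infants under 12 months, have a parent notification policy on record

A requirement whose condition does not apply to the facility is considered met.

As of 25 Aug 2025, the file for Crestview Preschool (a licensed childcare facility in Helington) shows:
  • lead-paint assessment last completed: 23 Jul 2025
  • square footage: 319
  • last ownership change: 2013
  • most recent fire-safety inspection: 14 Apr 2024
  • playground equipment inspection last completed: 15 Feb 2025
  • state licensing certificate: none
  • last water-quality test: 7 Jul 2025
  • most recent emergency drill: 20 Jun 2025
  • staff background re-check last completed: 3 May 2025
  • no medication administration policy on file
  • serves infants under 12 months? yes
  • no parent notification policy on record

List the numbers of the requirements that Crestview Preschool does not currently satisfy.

1, 3, 4, 5, 8, 9

1. water-quality test 49 days ago vs limit 45 → not met
2. staff background re-check 114 days ago vs limit 120 → met
3. lead-paint assessment 33 days ago vs limit 30 → not met
4. state licensing certificate absent → not met
5. medication administration policy absent → not met
6. playground equipment inspection 191 days ago vs limit 365 → met
7. fire-safety inspection 498 days ago vs limit 540 → met
8. emergency drill 66 days ago vs limit 60 → not met
9. condition 'serves infants under 12 months' holds; parent notification policy absent → not met
Not met: 1, 3, 4, 5, 8, 9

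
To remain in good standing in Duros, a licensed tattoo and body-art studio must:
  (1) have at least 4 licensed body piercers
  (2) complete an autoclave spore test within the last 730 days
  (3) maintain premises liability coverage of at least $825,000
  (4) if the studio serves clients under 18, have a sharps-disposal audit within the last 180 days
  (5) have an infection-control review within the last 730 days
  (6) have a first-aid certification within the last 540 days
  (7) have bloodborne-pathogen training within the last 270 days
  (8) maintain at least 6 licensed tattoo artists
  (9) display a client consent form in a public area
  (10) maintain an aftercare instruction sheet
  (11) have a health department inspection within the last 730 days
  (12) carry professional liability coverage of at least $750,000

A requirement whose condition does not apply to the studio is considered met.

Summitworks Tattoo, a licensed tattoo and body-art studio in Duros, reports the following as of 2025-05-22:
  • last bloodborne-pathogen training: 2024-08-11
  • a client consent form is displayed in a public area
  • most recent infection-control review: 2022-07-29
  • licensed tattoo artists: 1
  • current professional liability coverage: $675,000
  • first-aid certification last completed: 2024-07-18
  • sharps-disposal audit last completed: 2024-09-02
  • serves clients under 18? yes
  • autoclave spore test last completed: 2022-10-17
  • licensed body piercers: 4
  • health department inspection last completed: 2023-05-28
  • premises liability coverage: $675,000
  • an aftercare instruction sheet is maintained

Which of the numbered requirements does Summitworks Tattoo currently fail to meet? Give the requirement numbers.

2, 3, 4, 5, 7, 8, 12

1. licensed body piercers 4 ≥ 4 → met
2. autoclave spore test 948 days ago vs limit 730 → not met
3. premises liability coverage $675,000 < $825,000 → not met
4. condition 'serves clients under 18' holds; sharps-disposal audit 262 days ago vs limit 180 → not met
5. infection-control review 1028 days ago vs limit 730 → not met
6. first-aid certification 308 days ago vs limit 540 → met
7. bloodborne-pathogen training 284 days ago vs limit 270 → not met
8. licensed tattoo artists 1 < 6 → not met
9. client consent form present → met
10. aftercare instruction sheet present → met
11. health department inspection 725 days ago vs limit 730 → met
12. professional liability coverage $675,000 < $750,000 → not met
Not met: 2, 3, 4, 5, 7, 8, 12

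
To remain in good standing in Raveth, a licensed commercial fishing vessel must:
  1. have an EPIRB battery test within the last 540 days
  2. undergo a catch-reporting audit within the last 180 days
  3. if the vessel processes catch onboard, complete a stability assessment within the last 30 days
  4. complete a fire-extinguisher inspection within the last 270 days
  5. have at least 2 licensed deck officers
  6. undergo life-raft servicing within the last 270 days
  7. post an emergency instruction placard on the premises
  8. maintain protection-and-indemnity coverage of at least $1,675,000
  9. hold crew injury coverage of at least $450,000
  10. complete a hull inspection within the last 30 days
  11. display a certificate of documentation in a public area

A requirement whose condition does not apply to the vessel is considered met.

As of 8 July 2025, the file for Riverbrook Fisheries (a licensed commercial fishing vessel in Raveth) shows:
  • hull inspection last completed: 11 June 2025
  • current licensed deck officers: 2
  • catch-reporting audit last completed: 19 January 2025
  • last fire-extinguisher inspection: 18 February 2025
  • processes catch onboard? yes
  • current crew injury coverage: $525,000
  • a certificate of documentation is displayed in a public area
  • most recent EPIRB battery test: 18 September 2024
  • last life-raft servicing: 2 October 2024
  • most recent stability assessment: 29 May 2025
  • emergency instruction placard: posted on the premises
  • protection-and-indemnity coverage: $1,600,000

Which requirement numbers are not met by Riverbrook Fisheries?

3, 6, 8

1. EPIRB battery test 293 days ago vs limit 540 → met
2. catch-reporting audit 170 days ago vs limit 180 → met
3. condition 'processes catch onboard' holds; stability assessment 40 days ago vs limit 30 → not met
4. fire-extinguisher inspection 140 days ago vs limit 270 → met
5. licensed deck officers 2 ≥ 2 → met
6. life-raft servicing 279 days ago vs limit 270 → not met
7. emergency instruction placard present → met
8. protection-and-indemnity coverage $1,600,000 < $1,675,000 → not met
9. crew injury coverage $525,000 ≥ $450,000 → met
10. hull inspection 27 days ago vs limit 30 → met
11. certificate of documentation present → met
Not met: 3, 6, 8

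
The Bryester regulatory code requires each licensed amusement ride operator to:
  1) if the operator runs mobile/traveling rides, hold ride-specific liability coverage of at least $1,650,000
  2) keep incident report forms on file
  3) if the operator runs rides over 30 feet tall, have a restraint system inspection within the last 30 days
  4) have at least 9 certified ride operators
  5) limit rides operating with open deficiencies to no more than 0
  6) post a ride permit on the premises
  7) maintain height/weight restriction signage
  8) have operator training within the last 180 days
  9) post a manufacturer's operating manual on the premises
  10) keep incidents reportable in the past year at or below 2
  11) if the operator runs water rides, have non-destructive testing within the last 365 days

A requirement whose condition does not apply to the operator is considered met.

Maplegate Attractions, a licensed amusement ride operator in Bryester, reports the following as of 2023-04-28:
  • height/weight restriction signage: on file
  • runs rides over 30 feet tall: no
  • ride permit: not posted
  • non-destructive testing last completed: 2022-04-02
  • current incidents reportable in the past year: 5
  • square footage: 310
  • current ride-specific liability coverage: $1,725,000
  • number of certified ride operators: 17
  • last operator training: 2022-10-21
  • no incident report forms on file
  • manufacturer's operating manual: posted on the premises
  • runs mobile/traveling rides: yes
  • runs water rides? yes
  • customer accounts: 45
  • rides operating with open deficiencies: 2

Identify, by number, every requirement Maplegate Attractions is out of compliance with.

1. condition 'runs mobile/traveling rides' holds; ride-specific liability coverage $1,725,000 ≥ $1,650,000 → met
2. incident report forms absent → not met
3. condition 'runs rides over 30 feet tall' does not hold → requirement n/a → met
4. certified ride operators 17 ≥ 9 → met
5. rides operating with open deficiencies 2 > 0 → not met
6. ride permit absent → not met
7. height/weight restriction signage present → met
8. operator training 189 days ago vs limit 180 → not met
9. manufacturer's operating manual present → met
10. incidents reportable in the past year 5 > 2 → not met
11. condition 'runs water rides' holds; non-destructive testing 391 days ago vs limit 365 → not met
Not met: 2, 5, 6, 8, 10, 11

2, 5, 6, 8, 10, 11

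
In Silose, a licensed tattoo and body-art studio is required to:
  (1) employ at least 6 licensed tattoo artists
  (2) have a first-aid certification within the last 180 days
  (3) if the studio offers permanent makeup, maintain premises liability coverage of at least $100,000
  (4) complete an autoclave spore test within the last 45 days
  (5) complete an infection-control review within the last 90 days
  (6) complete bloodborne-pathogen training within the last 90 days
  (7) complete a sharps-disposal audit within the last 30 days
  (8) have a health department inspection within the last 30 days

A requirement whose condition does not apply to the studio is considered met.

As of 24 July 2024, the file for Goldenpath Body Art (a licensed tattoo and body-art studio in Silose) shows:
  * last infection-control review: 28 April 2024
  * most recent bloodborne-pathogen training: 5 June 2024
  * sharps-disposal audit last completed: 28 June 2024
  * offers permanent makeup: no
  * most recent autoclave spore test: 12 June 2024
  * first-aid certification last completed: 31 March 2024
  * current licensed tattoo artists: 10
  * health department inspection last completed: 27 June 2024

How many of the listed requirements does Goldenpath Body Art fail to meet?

1. licensed tattoo artists 10 ≥ 6 → met
2. first-aid certification 115 days ago vs limit 180 → met
3. condition 'offers permanent makeup' does not hold → requirement n/a → met
4. autoclave spore test 42 days ago vs limit 45 → met
5. infection-control review 87 days ago vs limit 90 → met
6. bloodborne-pathogen training 49 days ago vs limit 90 → met
7. sharps-disposal audit 26 days ago vs limit 30 → met
8. health department inspection 27 days ago vs limit 30 → met
Not met: 0 of 8

0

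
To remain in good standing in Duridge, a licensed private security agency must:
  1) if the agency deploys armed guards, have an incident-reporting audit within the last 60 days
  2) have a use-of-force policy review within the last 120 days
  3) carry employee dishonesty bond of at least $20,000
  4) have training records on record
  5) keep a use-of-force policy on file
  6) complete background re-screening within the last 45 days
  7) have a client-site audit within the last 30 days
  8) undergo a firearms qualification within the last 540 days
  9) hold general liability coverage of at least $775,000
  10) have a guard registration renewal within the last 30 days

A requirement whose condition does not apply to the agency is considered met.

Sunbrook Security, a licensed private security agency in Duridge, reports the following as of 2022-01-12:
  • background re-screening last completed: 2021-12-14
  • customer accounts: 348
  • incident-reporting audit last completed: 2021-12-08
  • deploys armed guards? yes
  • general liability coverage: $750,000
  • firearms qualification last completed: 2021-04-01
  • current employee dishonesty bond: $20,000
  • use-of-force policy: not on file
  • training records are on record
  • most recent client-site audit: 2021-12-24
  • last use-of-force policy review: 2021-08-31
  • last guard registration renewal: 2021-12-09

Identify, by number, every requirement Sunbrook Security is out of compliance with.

1. condition 'deploys armed guards' holds; incident-reporting audit 35 days ago vs limit 60 → met
2. use-of-force policy review 134 days ago vs limit 120 → not met
3. employee dishonesty bond $20,000 ≥ $20,000 → met
4. training records present → met
5. use-of-force policy absent → not met
6. background re-screening 29 days ago vs limit 45 → met
7. client-site audit 19 days ago vs limit 30 → met
8. firearms qualification 286 days ago vs limit 540 → met
9. general liability coverage $750,000 < $775,000 → not met
10. guard registration renewal 34 days ago vs limit 30 → not met
Not met: 2, 5, 9, 10

2, 5, 9, 10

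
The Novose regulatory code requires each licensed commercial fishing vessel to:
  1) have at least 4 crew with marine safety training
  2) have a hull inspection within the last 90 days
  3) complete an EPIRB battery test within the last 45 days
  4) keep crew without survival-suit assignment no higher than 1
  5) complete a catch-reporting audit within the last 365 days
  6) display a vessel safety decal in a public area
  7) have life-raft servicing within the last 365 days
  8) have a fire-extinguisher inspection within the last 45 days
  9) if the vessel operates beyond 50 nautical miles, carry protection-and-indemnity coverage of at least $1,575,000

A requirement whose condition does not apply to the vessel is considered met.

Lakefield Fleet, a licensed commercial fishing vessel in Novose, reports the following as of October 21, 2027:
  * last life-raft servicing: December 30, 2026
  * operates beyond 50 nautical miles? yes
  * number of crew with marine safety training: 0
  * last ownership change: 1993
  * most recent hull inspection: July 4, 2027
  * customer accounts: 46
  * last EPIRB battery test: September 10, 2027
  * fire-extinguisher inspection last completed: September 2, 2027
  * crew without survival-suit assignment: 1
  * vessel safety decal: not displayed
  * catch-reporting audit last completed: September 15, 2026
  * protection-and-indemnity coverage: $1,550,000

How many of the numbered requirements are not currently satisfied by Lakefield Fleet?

1. crew with marine safety training 0 < 4 → not met
2. hull inspection 109 days ago vs limit 90 → not met
3. EPIRB battery test 41 days ago vs limit 45 → met
4. crew without survival-suit assignment 1 ≤ 1 → met
5. catch-reporting audit 401 days ago vs limit 365 → not met
6. vessel safety decal absent → not met
7. life-raft servicing 295 days ago vs limit 365 → met
8. fire-extinguisher inspection 49 days ago vs limit 45 → not met
9. condition 'operates beyond 50 nautical miles' holds; protection-and-indemnity coverage $1,550,000 < $1,575,000 → not met
Not met: 6 of 9

6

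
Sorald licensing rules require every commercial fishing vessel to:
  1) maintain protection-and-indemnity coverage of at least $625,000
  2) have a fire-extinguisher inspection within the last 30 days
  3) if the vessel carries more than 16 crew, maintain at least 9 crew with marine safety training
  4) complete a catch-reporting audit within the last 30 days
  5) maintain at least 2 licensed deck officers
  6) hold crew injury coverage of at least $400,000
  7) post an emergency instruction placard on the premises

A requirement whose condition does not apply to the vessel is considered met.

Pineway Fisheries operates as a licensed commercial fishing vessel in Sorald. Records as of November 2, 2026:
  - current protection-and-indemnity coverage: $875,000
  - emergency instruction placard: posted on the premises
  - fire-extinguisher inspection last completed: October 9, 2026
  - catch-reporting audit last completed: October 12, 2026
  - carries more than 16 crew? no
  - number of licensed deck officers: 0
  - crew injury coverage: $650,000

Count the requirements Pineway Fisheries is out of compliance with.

1. protection-and-indemnity coverage $875,000 ≥ $625,000 → met
2. fire-extinguisher inspection 24 days ago vs limit 30 → met
3. condition 'carries more than 16 crew' does not hold → requirement n/a → met
4. catch-reporting audit 21 days ago vs limit 30 → met
5. licensed deck officers 0 < 2 → not met
6. crew injury coverage $650,000 ≥ $400,000 → met
7. emergency instruction placard present → met
Not met: 1 of 7

1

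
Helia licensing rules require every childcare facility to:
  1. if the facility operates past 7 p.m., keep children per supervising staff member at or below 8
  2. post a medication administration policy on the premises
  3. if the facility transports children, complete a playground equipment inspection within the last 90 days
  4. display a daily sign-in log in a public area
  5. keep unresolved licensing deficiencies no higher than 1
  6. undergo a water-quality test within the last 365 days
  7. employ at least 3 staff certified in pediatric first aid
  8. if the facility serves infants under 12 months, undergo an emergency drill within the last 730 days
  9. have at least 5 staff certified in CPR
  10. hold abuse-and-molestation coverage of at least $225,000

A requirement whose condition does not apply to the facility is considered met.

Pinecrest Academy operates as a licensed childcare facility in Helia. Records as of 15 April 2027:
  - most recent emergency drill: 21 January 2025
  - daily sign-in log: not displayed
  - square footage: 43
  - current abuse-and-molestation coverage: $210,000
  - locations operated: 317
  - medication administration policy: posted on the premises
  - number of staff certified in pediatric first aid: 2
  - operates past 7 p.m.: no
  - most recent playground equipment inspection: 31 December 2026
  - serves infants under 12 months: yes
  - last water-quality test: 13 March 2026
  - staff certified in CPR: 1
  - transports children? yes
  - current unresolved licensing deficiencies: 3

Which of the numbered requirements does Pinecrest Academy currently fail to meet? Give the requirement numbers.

1. condition 'operates past 7 p.m.' does not hold → requirement n/a → met
2. medication administration policy present → met
3. condition 'transports children' holds; playground equipment inspection 105 days ago vs limit 90 → not met
4. daily sign-in log absent → not met
5. unresolved licensing deficiencies 3 > 1 → not met
6. water-quality test 398 days ago vs limit 365 → not met
7. staff certified in pediatric first aid 2 < 3 → not met
8. condition 'serves infants under 12 months' holds; emergency drill 814 days ago vs limit 730 → not met
9. staff certified in CPR 1 < 5 → not met
10. abuse-and-molestation coverage $210,000 < $225,000 → not met
Not met: 3, 4, 5, 6, 7, 8, 9, 10

3, 4, 5, 6, 7, 8, 9, 10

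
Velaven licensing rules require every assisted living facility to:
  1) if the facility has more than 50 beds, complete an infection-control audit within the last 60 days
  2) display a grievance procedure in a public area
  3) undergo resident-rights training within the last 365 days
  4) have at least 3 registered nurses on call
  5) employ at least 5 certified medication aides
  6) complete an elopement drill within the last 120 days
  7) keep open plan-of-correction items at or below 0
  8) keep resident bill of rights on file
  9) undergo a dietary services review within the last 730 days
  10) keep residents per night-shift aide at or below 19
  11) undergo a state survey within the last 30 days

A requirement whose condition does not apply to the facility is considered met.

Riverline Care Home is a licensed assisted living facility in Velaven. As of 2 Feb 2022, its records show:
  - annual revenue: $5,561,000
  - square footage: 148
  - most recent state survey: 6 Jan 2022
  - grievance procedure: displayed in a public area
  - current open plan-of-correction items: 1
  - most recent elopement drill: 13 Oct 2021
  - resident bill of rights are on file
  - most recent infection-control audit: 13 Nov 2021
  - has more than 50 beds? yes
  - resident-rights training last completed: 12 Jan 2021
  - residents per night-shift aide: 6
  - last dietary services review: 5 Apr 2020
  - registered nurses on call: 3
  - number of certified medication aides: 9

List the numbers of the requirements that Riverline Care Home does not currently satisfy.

1. condition 'has more than 50 beds' holds; infection-control audit 81 days ago vs limit 60 → not met
2. grievance procedure present → met
3. resident-rights training 386 days ago vs limit 365 → not met
4. registered nurses on call 3 ≥ 3 → met
5. certified medication aides 9 ≥ 5 → met
6. elopement drill 112 days ago vs limit 120 → met
7. open plan-of-correction items 1 > 0 → not met
8. resident bill of rights present → met
9. dietary services review 668 days ago vs limit 730 → met
10. residents per night-shift aide 6 ≤ 19 → met
11. state survey 27 days ago vs limit 30 → met
Not met: 1, 3, 7

1, 3, 7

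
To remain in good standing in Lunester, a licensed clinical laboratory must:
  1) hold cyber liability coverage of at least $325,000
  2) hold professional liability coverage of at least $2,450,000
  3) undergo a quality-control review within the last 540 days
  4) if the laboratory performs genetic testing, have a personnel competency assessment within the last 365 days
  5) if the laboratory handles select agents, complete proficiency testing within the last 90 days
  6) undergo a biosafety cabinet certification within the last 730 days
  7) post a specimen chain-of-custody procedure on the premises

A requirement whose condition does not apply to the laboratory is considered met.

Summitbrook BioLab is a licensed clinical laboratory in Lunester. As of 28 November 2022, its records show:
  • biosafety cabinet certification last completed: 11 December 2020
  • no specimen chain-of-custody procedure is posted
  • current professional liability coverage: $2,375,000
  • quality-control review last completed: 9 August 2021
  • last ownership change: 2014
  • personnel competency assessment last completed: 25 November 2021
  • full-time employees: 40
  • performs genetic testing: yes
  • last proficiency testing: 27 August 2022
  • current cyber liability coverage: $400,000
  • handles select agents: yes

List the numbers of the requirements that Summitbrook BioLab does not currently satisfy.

1. cyber liability coverage $400,000 ≥ $325,000 → met
2. professional liability coverage $2,375,000 < $2,450,000 → not met
3. quality-control review 476 days ago vs limit 540 → met
4. condition 'performs genetic testing' holds; personnel competency assessment 368 days ago vs limit 365 → not met
5. condition 'handles select agents' holds; proficiency testing 93 days ago vs limit 90 → not met
6. biosafety cabinet certification 717 days ago vs limit 730 → met
7. specimen chain-of-custody procedure absent → not met
Not met: 2, 4, 5, 7

2, 4, 5, 7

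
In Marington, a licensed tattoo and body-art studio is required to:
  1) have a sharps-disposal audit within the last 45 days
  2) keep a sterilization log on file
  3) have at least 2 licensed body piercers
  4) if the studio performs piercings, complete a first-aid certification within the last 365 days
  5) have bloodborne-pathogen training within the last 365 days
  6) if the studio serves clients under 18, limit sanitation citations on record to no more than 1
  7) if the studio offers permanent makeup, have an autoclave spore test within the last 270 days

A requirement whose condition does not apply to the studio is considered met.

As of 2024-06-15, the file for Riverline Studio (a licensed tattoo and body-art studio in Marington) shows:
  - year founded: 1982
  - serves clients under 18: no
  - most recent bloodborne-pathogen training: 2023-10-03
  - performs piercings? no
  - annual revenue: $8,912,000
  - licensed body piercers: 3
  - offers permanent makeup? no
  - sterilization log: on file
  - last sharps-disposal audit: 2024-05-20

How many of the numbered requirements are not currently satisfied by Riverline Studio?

1. sharps-disposal audit 26 days ago vs limit 45 → met
2. sterilization log present → met
3. licensed body piercers 3 ≥ 2 → met
4. condition 'performs piercings' does not hold → requirement n/a → met
5. bloodborne-pathogen training 256 days ago vs limit 365 → met
6. condition 'serves clients under 18' does not hold → requirement n/a → met
7. condition 'offers permanent makeup' does not hold → requirement n/a → met
Not met: 0 of 7

0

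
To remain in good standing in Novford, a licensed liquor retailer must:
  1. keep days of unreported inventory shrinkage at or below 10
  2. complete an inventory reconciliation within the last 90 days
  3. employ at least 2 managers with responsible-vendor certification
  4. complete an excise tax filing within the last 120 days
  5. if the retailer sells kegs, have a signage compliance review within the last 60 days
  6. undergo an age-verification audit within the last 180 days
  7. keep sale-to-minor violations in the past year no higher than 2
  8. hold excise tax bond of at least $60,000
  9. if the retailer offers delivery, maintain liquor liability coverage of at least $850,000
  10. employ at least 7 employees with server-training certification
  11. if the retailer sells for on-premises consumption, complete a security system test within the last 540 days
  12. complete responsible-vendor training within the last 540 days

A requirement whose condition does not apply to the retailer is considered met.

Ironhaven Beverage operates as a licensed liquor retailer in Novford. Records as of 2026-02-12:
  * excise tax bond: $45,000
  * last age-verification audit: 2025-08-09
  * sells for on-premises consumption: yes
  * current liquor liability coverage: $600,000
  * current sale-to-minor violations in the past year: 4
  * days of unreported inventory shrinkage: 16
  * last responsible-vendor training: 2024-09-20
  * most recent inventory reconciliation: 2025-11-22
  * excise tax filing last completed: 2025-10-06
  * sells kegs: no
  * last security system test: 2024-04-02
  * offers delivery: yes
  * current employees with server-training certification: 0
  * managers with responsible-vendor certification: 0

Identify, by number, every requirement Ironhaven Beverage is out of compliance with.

1, 3, 4, 6, 7, 8, 9, 10, 11

1. days of unreported inventory shrinkage 16 > 10 → not met
2. inventory reconciliation 82 days ago vs limit 90 → met
3. managers with responsible-vendor certification 0 < 2 → not met
4. excise tax filing 129 days ago vs limit 120 → not met
5. condition 'sells kegs' does not hold → requirement n/a → met
6. age-verification audit 187 days ago vs limit 180 → not met
7. sale-to-minor violations in the past year 4 > 2 → not met
8. excise tax bond $45,000 < $60,000 → not met
9. condition 'offers delivery' holds; liquor liability coverage $600,000 < $850,000 → not met
10. employees with server-training certification 0 < 7 → not met
11. condition 'sells for on-premises consumption' holds; security system test 681 days ago vs limit 540 → not met
12. responsible-vendor training 510 days ago vs limit 540 → met
Not met: 1, 3, 4, 6, 7, 8, 9, 10, 11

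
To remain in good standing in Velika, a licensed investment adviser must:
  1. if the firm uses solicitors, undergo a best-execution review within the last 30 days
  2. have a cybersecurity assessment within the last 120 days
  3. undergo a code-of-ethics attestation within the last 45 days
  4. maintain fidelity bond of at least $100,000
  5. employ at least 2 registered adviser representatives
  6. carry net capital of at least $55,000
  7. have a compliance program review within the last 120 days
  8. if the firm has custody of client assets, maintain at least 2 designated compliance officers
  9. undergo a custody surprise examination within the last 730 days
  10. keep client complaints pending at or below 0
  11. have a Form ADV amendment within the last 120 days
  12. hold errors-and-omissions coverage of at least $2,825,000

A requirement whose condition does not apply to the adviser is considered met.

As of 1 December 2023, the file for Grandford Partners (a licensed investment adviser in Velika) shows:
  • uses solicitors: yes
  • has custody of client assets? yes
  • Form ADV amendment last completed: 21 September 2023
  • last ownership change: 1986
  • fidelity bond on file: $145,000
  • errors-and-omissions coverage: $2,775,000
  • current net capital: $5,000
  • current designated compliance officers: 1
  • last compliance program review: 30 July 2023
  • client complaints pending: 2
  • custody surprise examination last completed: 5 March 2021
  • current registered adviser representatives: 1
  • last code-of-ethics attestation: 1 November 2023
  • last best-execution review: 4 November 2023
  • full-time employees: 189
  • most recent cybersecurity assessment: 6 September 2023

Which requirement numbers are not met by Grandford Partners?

1. condition 'uses solicitors' holds; best-execution review 27 days ago vs limit 30 → met
2. cybersecurity assessment 86 days ago vs limit 120 → met
3. code-of-ethics attestation 30 days ago vs limit 45 → met
4. fidelity bond $145,000 ≥ $100,000 → met
5. registered adviser representatives 1 < 2 → not met
6. net capital $5,000 < $55,000 → not met
7. compliance program review 124 days ago vs limit 120 → not met
8. condition 'has custody of client assets' holds; designated compliance officers 1 < 2 → not met
9. custody surprise examination 1001 days ago vs limit 730 → not met
10. client complaints pending 2 > 0 → not met
11. Form ADV amendment 71 days ago vs limit 120 → met
12. errors-and-omissions coverage $2,775,000 < $2,825,000 → not met
Not met: 5, 6, 7, 8, 9, 10, 12

5, 6, 7, 8, 9, 10, 12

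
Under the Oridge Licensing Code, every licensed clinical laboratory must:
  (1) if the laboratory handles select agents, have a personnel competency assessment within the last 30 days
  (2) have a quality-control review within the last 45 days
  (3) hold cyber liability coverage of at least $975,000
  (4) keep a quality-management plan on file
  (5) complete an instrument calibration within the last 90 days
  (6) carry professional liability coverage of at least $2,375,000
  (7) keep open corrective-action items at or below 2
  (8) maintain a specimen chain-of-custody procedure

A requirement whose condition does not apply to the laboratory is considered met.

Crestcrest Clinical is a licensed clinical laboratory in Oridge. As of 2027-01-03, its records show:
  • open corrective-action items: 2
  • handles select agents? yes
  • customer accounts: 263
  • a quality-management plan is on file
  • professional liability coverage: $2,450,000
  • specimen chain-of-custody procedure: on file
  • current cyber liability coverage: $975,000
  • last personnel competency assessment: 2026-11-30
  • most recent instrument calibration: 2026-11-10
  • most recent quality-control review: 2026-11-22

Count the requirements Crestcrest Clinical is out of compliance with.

1. condition 'handles select agents' holds; personnel competency assessment 34 days ago vs limit 30 → not met
2. quality-control review 42 days ago vs limit 45 → met
3. cyber liability coverage $975,000 ≥ $975,000 → met
4. quality-management plan present → met
5. instrument calibration 54 days ago vs limit 90 → met
6. professional liability coverage $2,450,000 ≥ $2,375,000 → met
7. open corrective-action items 2 ≤ 2 → met
8. specimen chain-of-custody procedure present → met
Not met: 1 of 8

1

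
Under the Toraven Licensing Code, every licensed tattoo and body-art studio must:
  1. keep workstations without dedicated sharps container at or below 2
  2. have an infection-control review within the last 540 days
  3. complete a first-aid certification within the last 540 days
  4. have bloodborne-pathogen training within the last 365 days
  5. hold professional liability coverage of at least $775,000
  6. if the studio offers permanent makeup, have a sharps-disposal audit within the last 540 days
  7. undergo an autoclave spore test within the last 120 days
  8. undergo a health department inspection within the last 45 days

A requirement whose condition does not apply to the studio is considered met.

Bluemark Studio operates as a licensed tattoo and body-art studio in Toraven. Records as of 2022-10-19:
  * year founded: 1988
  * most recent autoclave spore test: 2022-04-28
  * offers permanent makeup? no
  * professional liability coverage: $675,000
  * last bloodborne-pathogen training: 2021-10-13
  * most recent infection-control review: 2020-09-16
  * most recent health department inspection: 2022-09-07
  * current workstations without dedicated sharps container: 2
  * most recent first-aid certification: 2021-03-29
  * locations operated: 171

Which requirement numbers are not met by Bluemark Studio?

1. workstations without dedicated sharps container 2 ≤ 2 → met
2. infection-control review 763 days ago vs limit 540 → not met
3. first-aid certification 569 days ago vs limit 540 → not met
4. bloodborne-pathogen training 371 days ago vs limit 365 → not met
5. professional liability coverage $675,000 < $775,000 → not met
6. condition 'offers permanent makeup' does not hold → requirement n/a → met
7. autoclave spore test 174 days ago vs limit 120 → not met
8. health department inspection 42 days ago vs limit 45 → met
Not met: 2, 3, 4, 5, 7

2, 3, 4, 5, 7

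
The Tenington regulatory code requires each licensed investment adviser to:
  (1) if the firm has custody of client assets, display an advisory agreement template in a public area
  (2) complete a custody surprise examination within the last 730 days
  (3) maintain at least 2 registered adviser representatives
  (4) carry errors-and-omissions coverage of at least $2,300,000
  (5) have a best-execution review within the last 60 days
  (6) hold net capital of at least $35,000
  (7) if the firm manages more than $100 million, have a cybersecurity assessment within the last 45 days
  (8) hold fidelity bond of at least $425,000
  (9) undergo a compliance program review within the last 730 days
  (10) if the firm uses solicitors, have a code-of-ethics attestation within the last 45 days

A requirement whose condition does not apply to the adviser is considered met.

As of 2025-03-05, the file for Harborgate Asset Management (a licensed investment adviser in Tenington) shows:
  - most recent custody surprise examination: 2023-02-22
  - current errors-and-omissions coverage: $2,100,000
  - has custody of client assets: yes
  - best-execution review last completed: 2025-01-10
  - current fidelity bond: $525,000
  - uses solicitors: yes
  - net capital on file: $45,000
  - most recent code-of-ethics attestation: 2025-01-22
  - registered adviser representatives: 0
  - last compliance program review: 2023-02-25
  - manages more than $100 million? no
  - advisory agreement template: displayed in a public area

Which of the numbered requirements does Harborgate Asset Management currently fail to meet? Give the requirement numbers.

1. condition 'has custody of client assets' holds; advisory agreement template present → met
2. custody surprise examination 742 days ago vs limit 730 → not met
3. registered adviser representatives 0 < 2 → not met
4. errors-and-omissions coverage $2,100,000 < $2,300,000 → not met
5. best-execution review 54 days ago vs limit 60 → met
6. net capital $45,000 ≥ $35,000 → met
7. condition 'manages more than $100 million' does not hold → requirement n/a → met
8. fidelity bond $525,000 ≥ $425,000 → met
9. compliance program review 739 days ago vs limit 730 → not met
10. condition 'uses solicitors' holds; code-of-ethics attestation 42 days ago vs limit 45 → met
Not met: 2, 3, 4, 9

2, 3, 4, 9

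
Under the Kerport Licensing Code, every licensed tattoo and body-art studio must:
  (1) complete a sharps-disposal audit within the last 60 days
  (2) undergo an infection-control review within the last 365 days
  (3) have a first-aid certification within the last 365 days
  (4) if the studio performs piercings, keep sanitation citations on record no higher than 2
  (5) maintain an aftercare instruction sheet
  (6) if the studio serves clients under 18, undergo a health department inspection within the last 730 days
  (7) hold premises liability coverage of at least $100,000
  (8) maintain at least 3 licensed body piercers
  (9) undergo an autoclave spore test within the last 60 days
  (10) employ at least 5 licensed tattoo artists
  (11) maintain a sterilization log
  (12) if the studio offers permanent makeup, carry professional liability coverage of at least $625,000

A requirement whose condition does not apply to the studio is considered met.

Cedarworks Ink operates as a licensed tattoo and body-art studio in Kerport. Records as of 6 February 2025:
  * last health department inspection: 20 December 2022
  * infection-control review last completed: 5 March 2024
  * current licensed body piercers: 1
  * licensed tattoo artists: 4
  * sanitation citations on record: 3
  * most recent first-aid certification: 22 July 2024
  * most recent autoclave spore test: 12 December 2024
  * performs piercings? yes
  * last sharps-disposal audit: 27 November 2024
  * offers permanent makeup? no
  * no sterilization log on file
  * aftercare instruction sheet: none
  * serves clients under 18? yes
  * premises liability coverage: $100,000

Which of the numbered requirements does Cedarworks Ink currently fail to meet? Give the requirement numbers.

1, 4, 5, 6, 8, 10, 11

1. sharps-disposal audit 71 days ago vs limit 60 → not met
2. infection-control review 338 days ago vs limit 365 → met
3. first-aid certification 199 days ago vs limit 365 → met
4. condition 'performs piercings' holds; sanitation citations on record 3 > 2 → not met
5. aftercare instruction sheet absent → not met
6. condition 'serves clients under 18' holds; health department inspection 779 days ago vs limit 730 → not met
7. premises liability coverage $100,000 ≥ $100,000 → met
8. licensed body piercers 1 < 3 → not met
9. autoclave spore test 56 days ago vs limit 60 → met
10. licensed tattoo artists 4 < 5 → not met
11. sterilization log absent → not met
12. condition 'offers permanent makeup' does not hold → requirement n/a → met
Not met: 1, 4, 5, 6, 8, 10, 11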